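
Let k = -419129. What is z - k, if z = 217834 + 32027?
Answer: 668990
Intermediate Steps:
z = 249861
z - k = 249861 - 1*(-419129) = 249861 + 419129 = 668990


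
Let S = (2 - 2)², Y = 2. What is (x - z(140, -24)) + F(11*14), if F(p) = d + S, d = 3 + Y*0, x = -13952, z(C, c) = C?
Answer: -14089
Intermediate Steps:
S = 0 (S = 0² = 0)
d = 3 (d = 3 + 2*0 = 3 + 0 = 3)
F(p) = 3 (F(p) = 3 + 0 = 3)
(x - z(140, -24)) + F(11*14) = (-13952 - 1*140) + 3 = (-13952 - 140) + 3 = -14092 + 3 = -14089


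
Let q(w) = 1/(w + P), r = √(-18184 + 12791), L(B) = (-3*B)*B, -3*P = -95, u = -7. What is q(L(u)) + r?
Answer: -3/346 + I*√5393 ≈ -0.0086705 + 73.437*I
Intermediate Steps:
P = 95/3 (P = -⅓*(-95) = 95/3 ≈ 31.667)
L(B) = -3*B²
r = I*√5393 (r = √(-5393) = I*√5393 ≈ 73.437*I)
q(w) = 1/(95/3 + w) (q(w) = 1/(w + 95/3) = 1/(95/3 + w))
q(L(u)) + r = 3/(95 + 3*(-3*(-7)²)) + I*√5393 = 3/(95 + 3*(-3*49)) + I*√5393 = 3/(95 + 3*(-147)) + I*√5393 = 3/(95 - 441) + I*√5393 = 3/(-346) + I*√5393 = 3*(-1/346) + I*√5393 = -3/346 + I*√5393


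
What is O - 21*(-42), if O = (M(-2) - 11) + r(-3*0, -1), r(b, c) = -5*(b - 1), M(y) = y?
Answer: 874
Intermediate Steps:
r(b, c) = 5 - 5*b (r(b, c) = -5*(-1 + b) = 5 - 5*b)
O = -8 (O = (-2 - 11) + (5 - (-15)*0) = -13 + (5 - 5*0) = -13 + (5 + 0) = -13 + 5 = -8)
O - 21*(-42) = -8 - 21*(-42) = -8 + 882 = 874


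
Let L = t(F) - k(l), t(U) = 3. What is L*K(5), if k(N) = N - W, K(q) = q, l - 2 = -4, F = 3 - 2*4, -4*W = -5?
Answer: 125/4 ≈ 31.250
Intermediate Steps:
W = 5/4 (W = -¼*(-5) = 5/4 ≈ 1.2500)
F = -5 (F = 3 - 8 = -5)
l = -2 (l = 2 - 4 = -2)
k(N) = -5/4 + N (k(N) = N - 1*5/4 = N - 5/4 = -5/4 + N)
L = 25/4 (L = 3 - (-5/4 - 2) = 3 - 1*(-13/4) = 3 + 13/4 = 25/4 ≈ 6.2500)
L*K(5) = (25/4)*5 = 125/4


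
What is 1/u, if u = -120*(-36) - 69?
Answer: 1/4251 ≈ 0.00023524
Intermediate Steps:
u = 4251 (u = 4320 - 69 = 4251)
1/u = 1/4251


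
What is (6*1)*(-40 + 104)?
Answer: 384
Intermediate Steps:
(6*1)*(-40 + 104) = 6*64 = 384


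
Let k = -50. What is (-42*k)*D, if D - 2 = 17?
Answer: 39900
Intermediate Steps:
D = 19 (D = 2 + 17 = 19)
(-42*k)*D = -42*(-50)*19 = 2100*19 = 39900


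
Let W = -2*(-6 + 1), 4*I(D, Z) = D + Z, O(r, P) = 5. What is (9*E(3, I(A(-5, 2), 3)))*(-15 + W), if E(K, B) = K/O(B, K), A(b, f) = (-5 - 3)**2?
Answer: -27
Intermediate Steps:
A(b, f) = 64 (A(b, f) = (-8)**2 = 64)
I(D, Z) = D/4 + Z/4 (I(D, Z) = (D + Z)/4 = D/4 + Z/4)
E(K, B) = K/5
W = 10 (W = -2*(-5) = 10)
(9*E(3, I(A(-5, 2), 3)))*(-15 + W) = (9*((1/5)*3))*(-15 + 10) = (9*(3/5))*(-5) = (27/5)*(-5) = -27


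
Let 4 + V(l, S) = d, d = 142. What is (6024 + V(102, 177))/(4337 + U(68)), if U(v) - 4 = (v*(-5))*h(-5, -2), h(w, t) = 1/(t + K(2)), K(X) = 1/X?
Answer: 18486/13703 ≈ 1.3490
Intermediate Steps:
V(l, S) = 138 (V(l, S) = -4 + 142 = 138)
h(w, t) = 1/(½ + t) (h(w, t) = 1/(t + 1/2) = 1/(t + ½) = 1/(½ + t))
U(v) = 4 + 10*v/3 (U(v) = 4 + (v*(-5))*(2/(1 + 2*(-2))) = 4 + (-5*v)*(2/(1 - 4)) = 4 + (-5*v)*(2/(-3)) = 4 + (-5*v)*(2*(-⅓)) = 4 - 5*v*(-⅔) = 4 + 10*v/3)
(6024 + V(102, 177))/(4337 + U(68)) = (6024 + 138)/(4337 + (4 + (10/3)*68)) = 6162/(4337 + (4 + 680/3)) = 6162/(4337 + 692/3) = 6162/(13703/3) = 6162*(3/13703) = 18486/13703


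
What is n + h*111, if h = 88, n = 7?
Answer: 9775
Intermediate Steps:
n + h*111 = 7 + 88*111 = 7 + 9768 = 9775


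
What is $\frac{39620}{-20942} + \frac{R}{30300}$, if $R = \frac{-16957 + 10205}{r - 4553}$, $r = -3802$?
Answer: $- \frac{4430176294}{2341697625} \approx -1.8919$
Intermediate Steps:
$R = \frac{6752}{8355}$ ($R = \frac{-16957 + 10205}{-3802 - 4553} = - \frac{6752}{-8355} = \left(-6752\right) \left(- \frac{1}{8355}\right) = \frac{6752}{8355} \approx 0.80814$)
$\frac{39620}{-20942} + \frac{R}{30300} = \frac{39620}{-20942} + \frac{6752}{8355 \cdot 30300} = 39620 \left(- \frac{1}{20942}\right) + \frac{6752}{8355} \cdot \frac{1}{30300} = - \frac{70}{37} + \frac{1688}{63289125} = - \frac{4430176294}{2341697625}$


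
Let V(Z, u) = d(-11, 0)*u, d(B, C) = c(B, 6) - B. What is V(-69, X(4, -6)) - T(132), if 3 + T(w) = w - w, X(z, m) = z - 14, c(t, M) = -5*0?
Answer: -107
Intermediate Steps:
c(t, M) = 0
X(z, m) = -14 + z
d(B, C) = -B (d(B, C) = 0 - B = -B)
T(w) = -3 (T(w) = -3 + (w - w) = -3 + 0 = -3)
V(Z, u) = 11*u (V(Z, u) = (-1*(-11))*u = 11*u)
V(-69, X(4, -6)) - T(132) = 11*(-14 + 4) - 1*(-3) = 11*(-10) + 3 = -110 + 3 = -107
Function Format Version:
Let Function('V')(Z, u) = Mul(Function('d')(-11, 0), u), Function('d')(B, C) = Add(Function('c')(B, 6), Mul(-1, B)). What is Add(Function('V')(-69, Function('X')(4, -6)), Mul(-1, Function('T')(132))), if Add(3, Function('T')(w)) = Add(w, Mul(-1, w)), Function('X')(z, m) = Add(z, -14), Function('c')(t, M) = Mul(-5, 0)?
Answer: -107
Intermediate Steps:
Function('c')(t, M) = 0
Function('X')(z, m) = Add(-14, z)
Function('d')(B, C) = Mul(-1, B) (Function('d')(B, C) = Add(0, Mul(-1, B)) = Mul(-1, B))
Function('T')(w) = -3 (Function('T')(w) = Add(-3, Add(w, Mul(-1, w))) = Add(-3, 0) = -3)
Function('V')(Z, u) = Mul(11, u) (Function('V')(Z, u) = Mul(Mul(-1, -11), u) = Mul(11, u))
Add(Function('V')(-69, Function('X')(4, -6)), Mul(-1, Function('T')(132))) = Add(Mul(11, Add(-14, 4)), Mul(-1, -3)) = Add(Mul(11, -10), 3) = Add(-110, 3) = -107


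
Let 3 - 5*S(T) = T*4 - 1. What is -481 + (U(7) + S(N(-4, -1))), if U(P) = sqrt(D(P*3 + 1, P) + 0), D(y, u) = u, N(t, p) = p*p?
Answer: -481 + sqrt(7) ≈ -478.35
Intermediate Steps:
N(t, p) = p**2
S(T) = 4/5 - 4*T/5 (S(T) = 3/5 - (T*4 - 1)/5 = 3/5 - (4*T - 1)/5 = 3/5 - (-1 + 4*T)/5 = 3/5 + (1/5 - 4*T/5) = 4/5 - 4*T/5)
U(P) = sqrt(P) (U(P) = sqrt(P + 0) = sqrt(P))
-481 + (U(7) + S(N(-4, -1))) = -481 + (sqrt(7) + (4/5 - 4/5*(-1)**2)) = -481 + (sqrt(7) + (4/5 - 4/5*1)) = -481 + (sqrt(7) + (4/5 - 4/5)) = -481 + (sqrt(7) + 0) = -481 + sqrt(7)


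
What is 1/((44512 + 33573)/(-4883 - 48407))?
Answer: -10658/15617 ≈ -0.68246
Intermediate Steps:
1/((44512 + 33573)/(-4883 - 48407)) = 1/(78085/(-53290)) = 1/(78085*(-1/53290)) = 1/(-15617/10658) = -10658/15617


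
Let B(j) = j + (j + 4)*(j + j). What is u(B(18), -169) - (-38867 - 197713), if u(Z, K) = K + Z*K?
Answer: 99521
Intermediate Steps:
B(j) = j + 2*j*(4 + j) (B(j) = j + (4 + j)*(2*j) = j + 2*j*(4 + j))
u(Z, K) = K + K*Z
u(B(18), -169) - (-38867 - 197713) = -169*(1 + 18*(9 + 2*18)) - (-38867 - 197713) = -169*(1 + 18*(9 + 36)) - 1*(-236580) = -169*(1 + 18*45) + 236580 = -169*(1 + 810) + 236580 = -169*811 + 236580 = -137059 + 236580 = 99521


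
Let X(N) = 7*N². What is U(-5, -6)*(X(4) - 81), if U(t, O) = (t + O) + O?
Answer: -527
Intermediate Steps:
U(t, O) = t + 2*O (U(t, O) = (O + t) + O = t + 2*O)
U(-5, -6)*(X(4) - 81) = (-5 + 2*(-6))*(7*4² - 81) = (-5 - 12)*(7*16 - 81) = -17*(112 - 81) = -17*31 = -527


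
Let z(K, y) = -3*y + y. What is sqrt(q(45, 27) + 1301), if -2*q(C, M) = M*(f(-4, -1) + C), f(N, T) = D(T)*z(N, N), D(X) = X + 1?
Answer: sqrt(2774)/2 ≈ 26.334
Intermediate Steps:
D(X) = 1 + X
z(K, y) = -2*y
f(N, T) = -2*N*(1 + T) (f(N, T) = (1 + T)*(-2*N) = -2*N*(1 + T))
q(C, M) = -C*M/2 (q(C, M) = -M*(-2*(-4)*(1 - 1) + C)/2 = -M*(-2*(-4)*0 + C)/2 = -M*(0 + C)/2 = -M*C/2 = -C*M/2)
sqrt(q(45, 27) + 1301) = sqrt(-1/2*45*27 + 1301) = sqrt(-1215/2 + 1301) = sqrt(1387/2) = sqrt(2774)/2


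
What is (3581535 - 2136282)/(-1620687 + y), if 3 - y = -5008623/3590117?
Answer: -1729542454867/1939480057135 ≈ -0.89176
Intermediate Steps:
y = 15778974/3590117 (y = 3 - (-5008623)/3590117 = 3 - 1*(-5008623/3590117) = 3 + 5008623/3590117 = 15778974/3590117 ≈ 4.3951)
(3581535 - 2136282)/(-1620687 + y) = (3581535 - 2136282)/(-1620687 + 15778974/3590117) = 1445253/(-5818440171405/3590117) = 1445253*(-3590117/5818440171405) = -1729542454867/1939480057135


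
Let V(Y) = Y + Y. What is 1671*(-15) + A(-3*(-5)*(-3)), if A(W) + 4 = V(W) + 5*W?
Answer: -25384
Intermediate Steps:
V(Y) = 2*Y
A(W) = -4 + 7*W (A(W) = -4 + (2*W + 5*W) = -4 + 7*W)
1671*(-15) + A(-3*(-5)*(-3)) = 1671*(-15) + (-4 + 7*(-3*(-5)*(-3))) = -25065 + (-4 + 7*(15*(-3))) = -25065 + (-4 + 7*(-45)) = -25065 + (-4 - 315) = -25065 - 319 = -25384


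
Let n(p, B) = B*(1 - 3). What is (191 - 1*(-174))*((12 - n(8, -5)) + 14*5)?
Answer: 26280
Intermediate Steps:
n(p, B) = -2*B (n(p, B) = B*(-2) = -2*B)
(191 - 1*(-174))*((12 - n(8, -5)) + 14*5) = (191 - 1*(-174))*((12 - (-2)*(-5)) + 14*5) = (191 + 174)*((12 - 1*10) + 70) = 365*((12 - 10) + 70) = 365*(2 + 70) = 365*72 = 26280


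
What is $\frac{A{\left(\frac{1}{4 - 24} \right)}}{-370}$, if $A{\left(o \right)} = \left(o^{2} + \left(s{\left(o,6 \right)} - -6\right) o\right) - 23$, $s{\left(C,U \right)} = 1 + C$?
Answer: $\frac{4669}{74000} \approx 0.063095$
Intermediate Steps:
$A{\left(o \right)} = -23 + o^{2} + o \left(7 + o\right)$ ($A{\left(o \right)} = \left(o^{2} + \left(\left(1 + o\right) - -6\right) o\right) - 23 = \left(o^{2} + \left(\left(1 + o\right) + 6\right) o\right) - 23 = \left(o^{2} + \left(7 + o\right) o\right) - 23 = \left(o^{2} + o \left(7 + o\right)\right) - 23 = -23 + o^{2} + o \left(7 + o\right)$)
$\frac{A{\left(\frac{1}{4 - 24} \right)}}{-370} = \frac{-23 + 2 \left(\frac{1}{4 - 24}\right)^{2} + \frac{7}{4 - 24}}{-370} = \left(-23 + 2 \left(\frac{1}{-20}\right)^{2} + \frac{7}{-20}\right) \left(- \frac{1}{370}\right) = \left(-23 + 2 \left(- \frac{1}{20}\right)^{2} + 7 \left(- \frac{1}{20}\right)\right) \left(- \frac{1}{370}\right) = \left(-23 + 2 \cdot \frac{1}{400} - \frac{7}{20}\right) \left(- \frac{1}{370}\right) = \left(-23 + \frac{1}{200} - \frac{7}{20}\right) \left(- \frac{1}{370}\right) = \left(- \frac{4669}{200}\right) \left(- \frac{1}{370}\right) = \frac{4669}{74000}$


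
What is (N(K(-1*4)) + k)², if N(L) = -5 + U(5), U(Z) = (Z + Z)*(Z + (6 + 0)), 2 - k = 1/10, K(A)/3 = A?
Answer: 1142761/100 ≈ 11428.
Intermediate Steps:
K(A) = 3*A
k = 19/10 (k = 2 - 1/10 = 2 - 1*⅒ = 2 - ⅒ = 19/10 ≈ 1.9000)
U(Z) = 2*Z*(6 + Z) (U(Z) = (2*Z)*(Z + 6) = (2*Z)*(6 + Z) = 2*Z*(6 + Z))
N(L) = 105 (N(L) = -5 + 2*5*(6 + 5) = -5 + 2*5*11 = -5 + 110 = 105)
(N(K(-1*4)) + k)² = (105 + 19/10)² = (1069/10)² = 1142761/100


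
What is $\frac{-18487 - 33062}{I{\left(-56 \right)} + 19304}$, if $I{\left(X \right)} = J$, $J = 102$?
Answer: $- \frac{51549}{19406} \approx -2.6563$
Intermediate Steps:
$I{\left(X \right)} = 102$
$\frac{-18487 - 33062}{I{\left(-56 \right)} + 19304} = \frac{-18487 - 33062}{102 + 19304} = - \frac{51549}{19406}$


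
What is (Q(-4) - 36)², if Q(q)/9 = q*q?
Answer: 11664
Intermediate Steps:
Q(q) = 9*q² (Q(q) = 9*(q*q) = 9*q²)
(Q(-4) - 36)² = (9*(-4)² - 36)² = (9*16 - 36)² = (144 - 36)² = 108² = 11664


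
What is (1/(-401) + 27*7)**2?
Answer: 5743820944/160801 ≈ 35720.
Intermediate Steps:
(1/(-401) + 27*7)**2 = (-1/401 + 189)**2 = (75788/401)**2 = 5743820944/160801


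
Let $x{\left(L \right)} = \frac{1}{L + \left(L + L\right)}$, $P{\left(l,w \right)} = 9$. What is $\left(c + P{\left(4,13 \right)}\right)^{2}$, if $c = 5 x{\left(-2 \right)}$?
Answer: $\frac{2401}{36} \approx 66.694$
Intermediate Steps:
$x{\left(L \right)} = \frac{1}{3 L}$ ($x{\left(L \right)} = \frac{1}{L + 2 L} = \frac{1}{3 L}$)
$c = - \frac{5}{6}$ ($c = 5 \frac{1}{3 \left(-2\right)} = 5 \cdot \frac{1}{3} \left(- \frac{1}{2}\right) = 5 \left(- \frac{1}{6}\right) = - \frac{5}{6} \approx -0.83333$)
$\left(c + P{\left(4,13 \right)}\right)^{2} = \left(- \frac{5}{6} + 9\right)^{2} = \left(\frac{49}{6}\right)^{2} = \frac{2401}{36}$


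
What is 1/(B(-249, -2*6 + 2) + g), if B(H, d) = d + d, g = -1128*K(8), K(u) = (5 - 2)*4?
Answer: -1/13556 ≈ -7.3768e-5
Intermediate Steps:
K(u) = 12 (K(u) = 3*4 = 12)
g = -13536 (g = -1128*12 = -13536)
B(H, d) = 2*d
1/(B(-249, -2*6 + 2) + g) = 1/(2*(-2*6 + 2) - 13536) = 1/(2*(-12 + 2) - 13536) = 1/(2*(-10) - 13536) = 1/(-20 - 13536) = 1/(-13556) = -1/13556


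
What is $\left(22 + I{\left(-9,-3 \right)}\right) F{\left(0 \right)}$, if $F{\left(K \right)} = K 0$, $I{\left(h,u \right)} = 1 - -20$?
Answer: $0$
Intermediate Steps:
$I{\left(h,u \right)} = 21$ ($I{\left(h,u \right)} = 1 + 20 = 21$)
$F{\left(K \right)} = 0$
$\left(22 + I{\left(-9,-3 \right)}\right) F{\left(0 \right)} = \left(22 + 21\right) 0 = 43 \cdot 0 = 0$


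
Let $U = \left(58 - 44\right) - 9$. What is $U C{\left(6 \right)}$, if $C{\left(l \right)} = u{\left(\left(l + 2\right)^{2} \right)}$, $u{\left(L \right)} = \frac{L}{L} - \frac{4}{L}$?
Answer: $\frac{75}{16} \approx 4.6875$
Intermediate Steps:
$U = 5$ ($U = 14 - 9 = 5$)
$u{\left(L \right)} = 1 - \frac{4}{L}$
$C{\left(l \right)} = \frac{-4 + \left(2 + l\right)^{2}}{\left(2 + l\right)^{2}}$ ($C{\left(l \right)} = \frac{-4 + \left(l + 2\right)^{2}}{\left(l + 2\right)^{2}} = \frac{-4 + \left(2 + l\right)^{2}}{\left(2 + l\right)^{2}}$)
$U C{\left(6 \right)} = 5 \left(1 - \frac{4}{\left(2 + 6\right)^{2}}\right) = 5 \left(1 - \frac{4}{64}\right) = 5 \left(1 - \frac{1}{16}\right) = 5 \cdot \frac{15}{16} = \frac{75}{16}$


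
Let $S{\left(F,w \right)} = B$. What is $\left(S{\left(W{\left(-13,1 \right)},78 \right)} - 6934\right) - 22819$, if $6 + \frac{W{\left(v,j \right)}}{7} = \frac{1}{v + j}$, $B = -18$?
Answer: $-29771$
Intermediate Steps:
$W{\left(v,j \right)} = -42 + \frac{7}{j + v}$ ($W{\left(v,j \right)} = -42 + \frac{7}{v + j} = -42 + \frac{7}{j + v}$)
$S{\left(F,w \right)} = -18$
$\left(S{\left(W{\left(-13,1 \right)},78 \right)} - 6934\right) - 22819 = \left(-18 - 6934\right) - 22819 = -6952 - 22819 = -29771$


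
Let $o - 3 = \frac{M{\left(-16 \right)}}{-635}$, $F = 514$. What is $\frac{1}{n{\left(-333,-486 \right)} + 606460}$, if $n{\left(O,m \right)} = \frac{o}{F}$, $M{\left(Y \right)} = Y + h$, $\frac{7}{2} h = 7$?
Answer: $\frac{326390}{197942481319} \approx 1.6489 \cdot 10^{-6}$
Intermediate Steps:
$h = 2$ ($h = \frac{2}{7} \cdot 7 = 2$)
$M{\left(Y \right)} = 2 + Y$ ($M{\left(Y \right)} = Y + 2 = 2 + Y$)
$o = \frac{1919}{635}$ ($o = 3 + \frac{2 - 16}{-635} = 3 - - \frac{14}{635} = 3 + \frac{14}{635} = \frac{1919}{635} \approx 3.022$)
$n{\left(O,m \right)} = \frac{1919}{326390}$ ($n{\left(O,m \right)} = \frac{1919}{635 \cdot 514} = \frac{1919}{635} \cdot \frac{1}{514} = \frac{1919}{326390}$)
$\frac{1}{n{\left(-333,-486 \right)} + 606460} = \frac{1}{\frac{1919}{326390} + 606460} = \frac{1}{\frac{197942481319}{326390}} = \frac{326390}{197942481319}$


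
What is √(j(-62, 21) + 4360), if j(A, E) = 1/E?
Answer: √1922781/21 ≈ 66.031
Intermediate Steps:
√(j(-62, 21) + 4360) = √(1/21 + 4360) = √(91561/21) = √1922781/21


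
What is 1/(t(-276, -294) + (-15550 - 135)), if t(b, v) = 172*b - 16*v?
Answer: -1/58453 ≈ -1.7108e-5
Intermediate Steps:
t(b, v) = -16*v + 172*b
1/(t(-276, -294) + (-15550 - 135)) = 1/((-16*(-294) + 172*(-276)) + (-15550 - 135)) = 1/((4704 - 47472) - 15685) = 1/(-42768 - 15685) = 1/(-58453) = -1/58453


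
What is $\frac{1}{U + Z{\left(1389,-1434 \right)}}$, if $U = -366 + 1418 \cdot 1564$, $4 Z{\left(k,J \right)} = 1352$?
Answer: $\frac{1}{2217724} \approx 4.5091 \cdot 10^{-7}$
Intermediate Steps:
$Z{\left(k,J \right)} = 338$ ($Z{\left(k,J \right)} = \frac{1}{4} \cdot 1352 = 338$)
$U = 2217386$ ($U = -366 + 2217752 = 2217386$)
$\frac{1}{U + Z{\left(1389,-1434 \right)}} = \frac{1}{2217386 + 338} = \frac{1}{2217724}$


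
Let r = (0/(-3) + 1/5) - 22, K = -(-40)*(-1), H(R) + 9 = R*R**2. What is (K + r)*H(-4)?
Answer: 22557/5 ≈ 4511.4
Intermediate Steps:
H(R) = -9 + R**3 (H(R) = -9 + R*R**2 = -9 + R**3)
K = -40 (K = -8*5 = -40)
r = -109/5 (r = (0*(-1/3) + 1*(1/5)) - 22 = (0 + 1/5) - 22 = 1/5 - 22 = -109/5 ≈ -21.800)
(K + r)*H(-4) = (-40 - 109/5)*(-9 + (-4)**3) = -309*(-9 - 64)/5 = -309/5*(-73) = 22557/5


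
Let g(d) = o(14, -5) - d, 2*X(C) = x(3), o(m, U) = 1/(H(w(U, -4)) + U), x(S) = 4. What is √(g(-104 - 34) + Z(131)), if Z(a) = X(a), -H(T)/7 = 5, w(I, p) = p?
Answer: √55990/20 ≈ 11.831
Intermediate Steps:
H(T) = -35 (H(T) = -7*5 = -35)
o(m, U) = 1/(-35 + U)
X(C) = 2 (X(C) = (½)*4 = 2)
Z(a) = 2
g(d) = -1/40 - d (g(d) = 1/(-35 - 5) - d = 1/(-40) - d = -1/40 - d)
√(g(-104 - 34) + Z(131)) = √((-1/40 - (-104 - 34)) + 2) = √((-1/40 - 1*(-138)) + 2) = √((-1/40 + 138) + 2) = √(5519/40 + 2) = √(5599/40) = √55990/20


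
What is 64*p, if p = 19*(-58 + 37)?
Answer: -25536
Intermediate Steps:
p = -399 (p = 19*(-21) = -399)
64*p = 64*(-399) = -25536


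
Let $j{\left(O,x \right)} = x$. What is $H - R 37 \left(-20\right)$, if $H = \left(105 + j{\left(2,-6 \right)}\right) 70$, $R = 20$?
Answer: $21730$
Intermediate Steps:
$H = 6930$ ($H = \left(105 - 6\right) 70 = 99 \cdot 70 = 6930$)
$H - R 37 \left(-20\right) = 6930 - 20 \cdot 37 \left(-20\right) = 6930 - 740 \left(-20\right) = 6930 - -14800 = 6930 + 14800 = 21730$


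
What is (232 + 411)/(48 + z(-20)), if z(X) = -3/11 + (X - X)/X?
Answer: 7073/525 ≈ 13.472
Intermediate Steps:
z(X) = -3/11 (z(X) = -3*1/11 + 0/X = -3/11 + 0 = -3/11)
(232 + 411)/(48 + z(-20)) = (232 + 411)/(48 - 3/11) = 643/(525/11) = 643*(11/525) = 7073/525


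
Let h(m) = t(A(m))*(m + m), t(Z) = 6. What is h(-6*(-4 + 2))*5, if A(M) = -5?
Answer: 720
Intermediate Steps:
h(m) = 12*m (h(m) = 6*(m + m) = 6*(2*m) = 12*m)
h(-6*(-4 + 2))*5 = (12*(-6*(-4 + 2)))*5 = (12*(-6*(-2)))*5 = (12*12)*5 = 144*5 = 720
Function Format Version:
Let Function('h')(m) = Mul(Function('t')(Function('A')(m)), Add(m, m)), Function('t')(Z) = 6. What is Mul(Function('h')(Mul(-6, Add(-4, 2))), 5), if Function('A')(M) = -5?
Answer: 720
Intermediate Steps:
Function('h')(m) = Mul(12, m) (Function('h')(m) = Mul(6, Add(m, m)) = Mul(6, Mul(2, m)) = Mul(12, m))
Mul(Function('h')(Mul(-6, Add(-4, 2))), 5) = Mul(Mul(12, Mul(-6, Add(-4, 2))), 5) = Mul(Mul(12, Mul(-6, -2)), 5) = Mul(Mul(12, 12), 5) = Mul(144, 5) = 720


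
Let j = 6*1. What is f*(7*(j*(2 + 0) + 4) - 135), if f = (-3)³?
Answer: 621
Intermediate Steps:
j = 6
f = -27
f*(7*(j*(2 + 0) + 4) - 135) = -27*(7*(6*(2 + 0) + 4) - 135) = -27*(7*(6*2 + 4) - 135) = -27*(7*(12 + 4) - 135) = -27*(7*16 - 135) = -27*(112 - 135) = -27*(-23) = 621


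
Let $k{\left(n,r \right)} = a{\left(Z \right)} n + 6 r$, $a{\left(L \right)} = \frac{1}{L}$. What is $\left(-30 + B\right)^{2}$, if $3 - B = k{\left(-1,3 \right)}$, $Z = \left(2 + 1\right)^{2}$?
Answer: $\frac{163216}{81} \approx 2015.0$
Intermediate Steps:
$Z = 9$ ($Z = 3^{2} = 9$)
$k{\left(n,r \right)} = 6 r + \frac{n}{9}$ ($k{\left(n,r \right)} = \frac{n}{9} + 6 r = 6 r + \frac{n}{9}$)
$B = - \frac{134}{9}$ ($B = 3 - \left(6 \cdot 3 + \frac{1}{9} \left(-1\right)\right) = 3 - \left(18 - \frac{1}{9}\right) = 3 - \frac{161}{9} = - \frac{134}{9} \approx -14.889$)
$\left(-30 + B\right)^{2} = \left(-30 - \frac{134}{9}\right)^{2} = \left(- \frac{404}{9}\right)^{2} = \frac{163216}{81}$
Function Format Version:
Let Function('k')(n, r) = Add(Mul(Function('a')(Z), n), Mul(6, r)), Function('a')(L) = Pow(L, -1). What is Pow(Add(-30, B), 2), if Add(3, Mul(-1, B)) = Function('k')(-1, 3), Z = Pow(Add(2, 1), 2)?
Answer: Rational(163216, 81) ≈ 2015.0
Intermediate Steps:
Z = 9 (Z = Pow(3, 2) = 9)
Function('k')(n, r) = Add(Mul(6, r), Mul(Rational(1, 9), n)) (Function('k')(n, r) = Add(Mul(Pow(9, -1), n), Mul(6, r)) = Add(Mul(Rational(1, 9), n), Mul(6, r)) = Add(Mul(6, r), Mul(Rational(1, 9), n)))
B = Rational(-134, 9) (B = Add(3, Mul(-1, Add(Mul(6, 3), Mul(Rational(1, 9), -1)))) = Add(3, Mul(-1, Add(18, Rational(-1, 9)))) = Add(3, Mul(-1, Rational(161, 9))) = Add(3, Rational(-161, 9)) = Rational(-134, 9) ≈ -14.889)
Pow(Add(-30, B), 2) = Pow(Add(-30, Rational(-134, 9)), 2) = Pow(Rational(-404, 9), 2) = Rational(163216, 81)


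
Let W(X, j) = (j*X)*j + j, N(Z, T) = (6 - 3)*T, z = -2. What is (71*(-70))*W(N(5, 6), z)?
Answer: -347900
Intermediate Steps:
N(Z, T) = 3*T
W(X, j) = j + X*j**2 (W(X, j) = (X*j)*j + j = X*j**2 + j = j + X*j**2)
(71*(-70))*W(N(5, 6), z) = (71*(-70))*(-2*(1 + (3*6)*(-2))) = -(-9940)*(1 + 18*(-2)) = -(-9940)*(1 - 36) = -(-9940)*(-35) = -4970*70 = -347900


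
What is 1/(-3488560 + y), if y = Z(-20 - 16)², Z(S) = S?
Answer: -1/3487264 ≈ -2.8676e-7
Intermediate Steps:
y = 1296 (y = (-20 - 16)² = (-36)² = 1296)
1/(-3488560 + y) = 1/(-3488560 + 1296) = 1/(-3487264) = -1/3487264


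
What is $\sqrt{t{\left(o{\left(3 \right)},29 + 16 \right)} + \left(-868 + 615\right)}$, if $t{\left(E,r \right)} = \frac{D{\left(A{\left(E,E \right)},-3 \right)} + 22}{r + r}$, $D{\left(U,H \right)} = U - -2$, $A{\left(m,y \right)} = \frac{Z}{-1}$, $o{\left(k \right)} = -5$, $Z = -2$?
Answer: $\frac{2 i \sqrt{14215}}{15} \approx 15.897 i$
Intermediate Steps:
$A{\left(m,y \right)} = 2$ ($A{\left(m,y \right)} = - \frac{2}{-1} = \left(-2\right) \left(-1\right) = 2$)
$D{\left(U,H \right)} = 2 + U$ ($D{\left(U,H \right)} = U + 2 = 2 + U$)
$t{\left(E,r \right)} = \frac{13}{r}$ ($t{\left(E,r \right)} = \frac{\left(2 + 2\right) + 22}{r + r} = \frac{4 + 22}{2 r} = 26 \frac{1}{2 r} = \frac{13}{r}$)
$\sqrt{t{\left(o{\left(3 \right)},29 + 16 \right)} + \left(-868 + 615\right)} = \sqrt{\frac{13}{29 + 16} + \left(-868 + 615\right)} = \sqrt{\frac{13}{45} - 253} = \sqrt{- \frac{11372}{45}} = \frac{2 i \sqrt{14215}}{15}$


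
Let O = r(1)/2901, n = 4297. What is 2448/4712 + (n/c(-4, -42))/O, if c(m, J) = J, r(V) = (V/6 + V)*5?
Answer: -7342161663/144305 ≈ -50879.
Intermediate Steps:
r(V) = 35*V/6 (r(V) = (V*(1/6) + V)*5 = (V/6 + V)*5 = (7*V/6)*5 = 35*V/6)
O = 35/17406 (O = ((35/6)*1)/2901 = (35/6)*(1/2901) = 35/17406 ≈ 0.0020108)
2448/4712 + (n/c(-4, -42))/O = 2448/4712 + (4297/(-42))/(35/17406) = 2448*(1/4712) + (4297*(-1/42))*(17406/35) = 306/589 - 4297/42*17406/35 = 306/589 - 12465597/245 = -7342161663/144305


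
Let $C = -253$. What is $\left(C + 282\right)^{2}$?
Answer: $841$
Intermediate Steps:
$\left(C + 282\right)^{2} = \left(-253 + 282\right)^{2} = 29^{2} = 841$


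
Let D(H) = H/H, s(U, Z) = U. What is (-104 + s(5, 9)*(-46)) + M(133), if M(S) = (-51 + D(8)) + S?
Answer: -251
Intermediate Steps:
D(H) = 1
M(S) = -50 + S (M(S) = (-51 + 1) + S = -50 + S)
(-104 + s(5, 9)*(-46)) + M(133) = (-104 + 5*(-46)) + (-50 + 133) = (-104 - 230) + 83 = -334 + 83 = -251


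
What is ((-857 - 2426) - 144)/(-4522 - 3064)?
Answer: 3427/7586 ≈ 0.45175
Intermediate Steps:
((-857 - 2426) - 144)/(-4522 - 3064) = (-3283 - 144)/(-7586) = -3427*(-1/7586) = 3427/7586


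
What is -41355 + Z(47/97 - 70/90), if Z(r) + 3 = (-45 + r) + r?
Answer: -36145331/873 ≈ -41404.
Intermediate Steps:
Z(r) = -48 + 2*r (Z(r) = -3 + ((-45 + r) + r) = -3 + (-45 + 2*r) = -48 + 2*r)
-41355 + Z(47/97 - 70/90) = -41355 + (-48 + 2*(47/97 - 70/90)) = -41355 + (-48 + 2*(47*(1/97) - 70*1/90)) = -41355 + (-48 + 2*(47/97 - 7/9)) = -41355 + (-48 + 2*(-256/873)) = -41355 + (-48 - 512/873) = -41355 - 42416/873 = -36145331/873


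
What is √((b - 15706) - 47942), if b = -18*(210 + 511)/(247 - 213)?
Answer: 3*I*√2056065/17 ≈ 253.04*I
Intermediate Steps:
b = -6489/17 (b = -12978/34 = -18*721/34 = -6489/17 ≈ -381.71)
√((b - 15706) - 47942) = √((-6489/17 - 15706) - 47942) = √(-273491/17 - 47942) = √(-1088505/17) = 3*I*√2056065/17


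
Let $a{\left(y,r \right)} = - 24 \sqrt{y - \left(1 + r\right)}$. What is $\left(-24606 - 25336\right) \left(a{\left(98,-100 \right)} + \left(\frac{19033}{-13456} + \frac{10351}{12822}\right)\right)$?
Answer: $\frac{1307956882985}{43133208} + 1198608 \sqrt{197} \approx 1.6854 \cdot 10^{7}$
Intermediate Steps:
$a{\left(y,r \right)} = - 24 \sqrt{-1 + y - r}$
$\left(-24606 - 25336\right) \left(a{\left(98,-100 \right)} + \left(\frac{19033}{-13456} + \frac{10351}{12822}\right)\right) = \left(-24606 - 25336\right) \left(- 24 \sqrt{-1 + 98 - -100} + \left(\frac{19033}{-13456} + \frac{10351}{12822}\right)\right) = - 49942 \left(- 24 \sqrt{-1 + 98 + 100} + \left(19033 \left(- \frac{1}{13456}\right) + 10351 \cdot \frac{1}{12822}\right)\right) = - 49942 \left(- 24 \sqrt{197} + \left(- \frac{19033}{13456} + \frac{10351}{12822}\right)\right) = - 49942 \left(- 24 \sqrt{197} - \frac{52379035}{86266416}\right) = - 49942 \left(- \frac{52379035}{86266416} - 24 \sqrt{197}\right) = \frac{1307956882985}{43133208} + 1198608 \sqrt{197}$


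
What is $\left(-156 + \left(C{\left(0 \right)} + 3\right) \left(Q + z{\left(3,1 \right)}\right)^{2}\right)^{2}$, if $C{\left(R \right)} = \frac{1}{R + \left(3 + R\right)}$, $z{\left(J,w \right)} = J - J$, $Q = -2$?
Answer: $\frac{183184}{9} \approx 20354.0$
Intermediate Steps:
$z{\left(J,w \right)} = 0$
$C{\left(R \right)} = \frac{1}{3 + 2 R}$
$\left(-156 + \left(C{\left(0 \right)} + 3\right) \left(Q + z{\left(3,1 \right)}\right)^{2}\right)^{2} = \left(-156 + \left(\frac{1}{3 + 2 \cdot 0} + 3\right) \left(-2 + 0\right)^{2}\right)^{2} = \left(-156 + \left(\frac{1}{3 + 0} + 3\right) \left(-2\right)^{2}\right)^{2} = \left(-156 + \left(\frac{1}{3} + 3\right) 4\right)^{2} = \left(-156 + \frac{10}{3} \cdot 4\right)^{2} = \left(-156 + \frac{40}{3}\right)^{2} = \left(- \frac{428}{3}\right)^{2} = \frac{183184}{9}$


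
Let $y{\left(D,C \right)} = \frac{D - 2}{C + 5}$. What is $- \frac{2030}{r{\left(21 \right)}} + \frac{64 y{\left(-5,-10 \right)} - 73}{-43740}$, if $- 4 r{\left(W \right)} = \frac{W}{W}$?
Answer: $\frac{1775843917}{218700} \approx 8120.0$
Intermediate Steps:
$r{\left(W \right)} = - \frac{1}{4}$ ($r{\left(W \right)} = - \frac{W \frac{1}{W}}{4} = \left(- \frac{1}{4}\right) 1 = - \frac{1}{4}$)
$y{\left(D,C \right)} = \frac{-2 + D}{5 + C}$
$- \frac{2030}{r{\left(21 \right)}} + \frac{64 y{\left(-5,-10 \right)} - 73}{-43740} = - \frac{2030}{- \frac{1}{4}} + \frac{64 \frac{-2 - 5}{5 - 10} - 73}{-43740} = \left(-2030\right) \left(-4\right) + \left(64 \frac{1}{-5} \left(-7\right) - 73\right) \left(- \frac{1}{43740}\right) = 8120 + \left(64 \left(\left(- \frac{1}{5}\right) \left(-7\right)\right) - 73\right) \left(- \frac{1}{43740}\right) = 8120 + \left(64 \cdot \frac{7}{5} - 73\right) \left(- \frac{1}{43740}\right) = 8120 + \left(\frac{448}{5} - 73\right) \left(- \frac{1}{43740}\right) = 8120 + \frac{83}{5} \left(- \frac{1}{43740}\right) = 8120 - \frac{83}{218700} = \frac{1775843917}{218700}$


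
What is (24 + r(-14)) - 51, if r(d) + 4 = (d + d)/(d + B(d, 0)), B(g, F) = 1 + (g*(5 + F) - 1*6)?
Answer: -2731/89 ≈ -30.685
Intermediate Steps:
B(g, F) = -5 + g*(5 + F) (B(g, F) = 1 + (g*(5 + F) - 6) = 1 + (-6 + g*(5 + F)) = -5 + g*(5 + F))
r(d) = -4 + 2*d/(-5 + 6*d) (r(d) = -4 + (d + d)/(d + (-5 + 5*d + 0*d)) = -4 + (2*d)/(d + (-5 + 5*d + 0)) = -4 + (2*d)/(d + (-5 + 5*d)) = -4 + (2*d)/(-5 + 6*d) = -4 + 2*d/(-5 + 6*d))
(24 + r(-14)) - 51 = (24 + 2*(10 - 11*(-14))/(-5 + 6*(-14))) - 51 = (24 + 2*(10 + 154)/(-5 - 84)) - 51 = (24 + 2*164/(-89)) - 51 = (24 + 2*(-1/89)*164) - 51 = (24 - 328/89) - 51 = 1808/89 - 51 = -2731/89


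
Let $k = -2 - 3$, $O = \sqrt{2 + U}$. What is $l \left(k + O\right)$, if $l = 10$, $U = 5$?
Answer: $-50 + 10 \sqrt{7} \approx -23.542$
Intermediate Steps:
$O = \sqrt{7}$ ($O = \sqrt{2 + 5} = \sqrt{7} \approx 2.6458$)
$k = -5$ ($k = -2 - 3 = -5$)
$l \left(k + O\right) = 10 \left(-5 + \sqrt{7}\right) = -50 + 10 \sqrt{7}$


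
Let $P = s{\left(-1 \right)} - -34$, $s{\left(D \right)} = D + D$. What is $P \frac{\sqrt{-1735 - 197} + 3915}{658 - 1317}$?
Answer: $- \frac{125280}{659} - \frac{64 i \sqrt{483}}{659} \approx -190.11 - 2.1344 i$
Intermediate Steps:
$s{\left(D \right)} = 2 D$
$P = 32$ ($P = 2 \left(-1\right) - -34 = -2 + 34 = 32$)
$P \frac{\sqrt{-1735 - 197} + 3915}{658 - 1317} = 32 \frac{\sqrt{-1735 - 197} + 3915}{658 - 1317} = 32 \frac{\sqrt{-1932} + 3915}{-659} = 32 \left(2 i \sqrt{483} + 3915\right) \left(- \frac{1}{659}\right) = 32 \left(3915 + 2 i \sqrt{483}\right) \left(- \frac{1}{659}\right) = 32 \left(- \frac{3915}{659} - \frac{2 i \sqrt{483}}{659}\right) = - \frac{125280}{659} - \frac{64 i \sqrt{483}}{659}$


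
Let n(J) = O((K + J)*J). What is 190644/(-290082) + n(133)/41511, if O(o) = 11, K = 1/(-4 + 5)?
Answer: -1318438697/2006932317 ≈ -0.65694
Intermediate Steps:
K = 1 (K = 1/1 = 1)
n(J) = 11
190644/(-290082) + n(133)/41511 = 190644/(-290082) + 11/41511 = 190644*(-1/290082) + 11*(1/41511) = -31774/48347 + 11/41511 = -1318438697/2006932317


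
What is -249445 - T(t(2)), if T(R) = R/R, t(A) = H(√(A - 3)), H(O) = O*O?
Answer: -249446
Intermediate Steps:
H(O) = O²
t(A) = -3 + A (t(A) = (√(A - 3))² = (√(-3 + A))² = -3 + A)
T(R) = 1
-249445 - T(t(2)) = -249445 - 1*1 = -249445 - 1 = -249446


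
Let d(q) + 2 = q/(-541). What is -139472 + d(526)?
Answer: -75455960/541 ≈ -1.3948e+5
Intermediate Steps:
d(q) = -2 - q/541 (d(q) = -2 + q/(-541) = -2 + q*(-1/541) = -2 - q/541)
-139472 + d(526) = -139472 + (-2 - 1/541*526) = -139472 + (-2 - 526/541) = -139472 - 1608/541 = -75455960/541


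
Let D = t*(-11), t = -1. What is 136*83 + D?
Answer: 11299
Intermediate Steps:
D = 11 (D = -1*(-11) = 11)
136*83 + D = 136*83 + 11 = 11288 + 11 = 11299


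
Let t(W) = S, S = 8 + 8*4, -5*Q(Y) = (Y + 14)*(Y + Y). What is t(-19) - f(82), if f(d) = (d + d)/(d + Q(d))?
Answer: 7490/187 ≈ 40.053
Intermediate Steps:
Q(Y) = -2*Y*(14 + Y)/5 (Q(Y) = -(Y + 14)*(Y + Y)/5 = -(14 + Y)*2*Y/5 = -2*Y*(14 + Y)/5)
S = 40 (S = 8 + 32 = 40)
f(d) = 2*d/(d - 2*d*(14 + d)/5) (f(d) = (d + d)/(d - 2*d*(14 + d)/5) = (2*d)/(d - 2*d*(14 + d)/5) = 2*d/(d - 2*d*(14 + d)/5))
t(W) = 40
t(-19) - f(82) = 40 - (-10)/(23 + 2*82) = 40 - (-10)/(23 + 164) = 40 - (-10)/187 = 40 - 1*(-10/187) = 40 + 10/187 = 7490/187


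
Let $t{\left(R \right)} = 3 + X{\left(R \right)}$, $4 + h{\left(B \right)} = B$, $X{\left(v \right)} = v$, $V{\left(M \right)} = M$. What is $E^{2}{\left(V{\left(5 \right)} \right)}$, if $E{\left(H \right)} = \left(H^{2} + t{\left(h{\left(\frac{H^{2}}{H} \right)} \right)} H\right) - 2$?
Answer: $1849$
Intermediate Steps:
$h{\left(B \right)} = -4 + B$
$t{\left(R \right)} = 3 + R$
$E{\left(H \right)} = -2 + H^{2} + H \left(-1 + H\right)$ ($E{\left(H \right)} = \left(H^{2} + \left(3 - \left(4 - \frac{H^{2}}{H}\right)\right) H\right) - 2 = \left(H^{2} + \left(3 + \left(-4 + H\right)\right) H\right) - 2 = \left(H^{2} + \left(-1 + H\right) H\right) - 2 = \left(H^{2} + H \left(-1 + H\right)\right) - 2 = -2 + H^{2} + H \left(-1 + H\right)$)
$E^{2}{\left(V{\left(5 \right)} \right)} = \left(-2 - 5 + 2 \cdot 5^{2}\right)^{2} = \left(-2 - 5 + 2 \cdot 25\right)^{2} = \left(-2 - 5 + 50\right)^{2} = 43^{2} = 1849$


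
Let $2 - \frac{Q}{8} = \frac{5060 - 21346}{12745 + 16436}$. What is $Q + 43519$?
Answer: $\frac{1270525123}{29181} \approx 43539.0$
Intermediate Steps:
$Q = \frac{597184}{29181}$ ($Q = 16 - 8 \frac{5060 - 21346}{12745 + 16436} = 16 - 8 \left(- \frac{16286}{29181}\right) = 16 - 8 \left(\left(-16286\right) \frac{1}{29181}\right) = 16 - - \frac{130288}{29181} = 16 + \frac{130288}{29181} = \frac{597184}{29181} \approx 20.465$)
$Q + 43519 = \frac{597184}{29181} + 43519 = \frac{1270525123}{29181}$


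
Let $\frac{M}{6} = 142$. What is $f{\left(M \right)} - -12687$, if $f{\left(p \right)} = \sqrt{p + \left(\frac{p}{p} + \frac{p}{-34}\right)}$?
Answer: $12687 + \frac{5 \sqrt{9571}}{17} \approx 12716.0$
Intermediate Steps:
$M = 852$ ($M = 6 \cdot 142 = 852$)
$f{\left(p \right)} = \sqrt{1 + \frac{33 p}{34}}$ ($f{\left(p \right)} = \sqrt{p + \left(1 + p \left(- \frac{1}{34}\right)\right)} = \sqrt{p - \left(-1 + \frac{p}{34}\right)} = \sqrt{1 + \frac{33 p}{34}}$)
$f{\left(M \right)} - -12687 = \frac{\sqrt{1156 + 1122 \cdot 852}}{34} - -12687 = \frac{\sqrt{1156 + 955944}}{34} + 12687 = \frac{\sqrt{957100}}{34} + 12687 = \frac{10 \sqrt{9571}}{34} + 12687 = \frac{5 \sqrt{9571}}{17} + 12687 = 12687 + \frac{5 \sqrt{9571}}{17}$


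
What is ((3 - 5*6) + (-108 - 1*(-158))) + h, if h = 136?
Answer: 159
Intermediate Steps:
((3 - 5*6) + (-108 - 1*(-158))) + h = ((3 - 5*6) + (-108 - 1*(-158))) + 136 = ((3 - 30) + (-108 + 158)) + 136 = (-27 + 50) + 136 = 23 + 136 = 159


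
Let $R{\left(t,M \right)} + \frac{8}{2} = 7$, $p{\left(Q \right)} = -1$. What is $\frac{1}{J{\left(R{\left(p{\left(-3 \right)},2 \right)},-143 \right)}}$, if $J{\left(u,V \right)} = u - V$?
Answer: $\frac{1}{146} \approx 0.0068493$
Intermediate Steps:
$R{\left(t,M \right)} = 3$ ($R{\left(t,M \right)} = -4 + 7 = 3$)
$\frac{1}{J{\left(R{\left(p{\left(-3 \right)},2 \right)},-143 \right)}} = \frac{1}{3 - -143} = \frac{1}{3 + 143} = \frac{1}{146}$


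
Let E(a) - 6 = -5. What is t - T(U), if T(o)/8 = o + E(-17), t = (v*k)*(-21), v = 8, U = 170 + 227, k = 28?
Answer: -7888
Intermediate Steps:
E(a) = 1 (E(a) = 6 - 5 = 1)
U = 397
t = -4704 (t = (8*28)*(-21) = 224*(-21) = -4704)
T(o) = 8 + 8*o (T(o) = 8*(o + 1) = 8*(1 + o) = 8 + 8*o)
t - T(U) = -4704 - (8 + 8*397) = -4704 - (8 + 3176) = -4704 - 1*3184 = -4704 - 3184 = -7888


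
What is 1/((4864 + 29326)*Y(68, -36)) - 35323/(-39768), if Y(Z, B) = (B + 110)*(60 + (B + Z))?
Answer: 1027747062841/1157077399920 ≈ 0.88823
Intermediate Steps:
Y(Z, B) = (110 + B)*(60 + B + Z)
1/((4864 + 29326)*Y(68, -36)) - 35323/(-39768) = 1/((4864 + 29326)*(6600 + (-36)² + 110*68 + 170*(-36) - 36*68)) - 35323/(-39768) = 1/(34190*(6600 + 1296 + 7480 - 6120 - 2448)) - 35323*(-1/39768) = (1/34190)/6808 + 35323/39768 = (1/34190)*(1/6808) + 35323/39768 = 1/232765520 + 35323/39768 = 1027747062841/1157077399920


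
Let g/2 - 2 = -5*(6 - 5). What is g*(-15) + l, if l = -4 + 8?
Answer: 94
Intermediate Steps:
g = -6 (g = 4 + 2*(-5*(6 - 5)) = 4 + 2*(-5*1) = 4 + 2*(-5) = 4 - 10 = -6)
l = 4
g*(-15) + l = -6*(-15) + 4 = 90 + 4 = 94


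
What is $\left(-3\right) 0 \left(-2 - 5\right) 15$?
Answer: $0$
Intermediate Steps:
$\left(-3\right) 0 \left(-2 - 5\right) 15 = 0 \left(-7\right) 15 = 0 \cdot 15 = 0$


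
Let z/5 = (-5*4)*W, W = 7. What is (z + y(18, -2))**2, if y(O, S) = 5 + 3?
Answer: 478864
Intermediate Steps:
y(O, S) = 8
z = -700 (z = 5*(-5*4*7) = 5*(-20*7) = 5*(-140) = -700)
(z + y(18, -2))**2 = (-700 + 8)**2 = (-692)**2 = 478864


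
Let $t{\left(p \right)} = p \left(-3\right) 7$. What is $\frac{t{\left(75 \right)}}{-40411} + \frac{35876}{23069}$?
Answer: $\frac{9230551}{5790319} \approx 1.5941$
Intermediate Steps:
$t{\left(p \right)} = - 21 p$ ($t{\left(p \right)} = - 3 p 7 = - 21 p$)
$\frac{t{\left(75 \right)}}{-40411} + \frac{35876}{23069} = \frac{\left(-21\right) 75}{-40411} + \frac{35876}{23069} = \left(-1575\right) \left(- \frac{1}{40411}\right) + 35876 \cdot \frac{1}{23069} = \frac{225}{5773} + \frac{35876}{23069} = \frac{9230551}{5790319}$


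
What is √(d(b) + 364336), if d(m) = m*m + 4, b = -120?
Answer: 2*√94685 ≈ 615.42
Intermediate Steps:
d(m) = 4 + m² (d(m) = m² + 4 = 4 + m²)
√(d(b) + 364336) = √((4 + (-120)²) + 364336) = √((4 + 14400) + 364336) = √(14404 + 364336) = √378740 = 2*√94685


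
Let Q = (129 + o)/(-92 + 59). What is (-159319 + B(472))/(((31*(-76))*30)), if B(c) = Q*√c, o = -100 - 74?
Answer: 159319/70680 - √118/25916 ≈ 2.2537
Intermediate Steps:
o = -174
Q = 15/11 (Q = (129 - 174)/(-92 + 59) = -45/(-33) = -45*(-1/33) = 15/11 ≈ 1.3636)
B(c) = 15*√c/11
(-159319 + B(472))/(((31*(-76))*30)) = (-159319 + 15*√472/11)/(((31*(-76))*30)) = (-159319 + 15*(2*√118)/11)/((-2356*30)) = (-159319 + 30*√118/11)/(-70680) = (-159319 + 30*√118/11)*(-1/70680) = 159319/70680 - √118/25916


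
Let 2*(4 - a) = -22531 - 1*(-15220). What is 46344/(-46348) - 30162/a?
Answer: -783772122/84805253 ≈ -9.2420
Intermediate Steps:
a = 7319/2 (a = 4 - (-22531 - 1*(-15220))/2 = 4 - (-22531 + 15220)/2 = 4 - ½*(-7311) = 4 + 7311/2 = 7319/2 ≈ 3659.5)
46344/(-46348) - 30162/a = 46344/(-46348) - 30162/7319/2 = 46344*(-1/46348) - 30162*2/7319 = -11586/11587 - 60324/7319 = -783772122/84805253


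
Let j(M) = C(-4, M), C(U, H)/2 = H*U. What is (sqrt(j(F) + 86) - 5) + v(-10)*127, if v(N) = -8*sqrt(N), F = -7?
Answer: -5 + sqrt(142) - 1016*I*sqrt(10) ≈ 6.9164 - 3212.9*I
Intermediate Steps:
C(U, H) = 2*H*U (C(U, H) = 2*(H*U) = 2*H*U)
j(M) = -8*M (j(M) = 2*M*(-4) = -8*M)
(sqrt(j(F) + 86) - 5) + v(-10)*127 = (sqrt(-8*(-7) + 86) - 5) - 8*I*sqrt(10)*127 = (sqrt(56 + 86) - 5) - 8*I*sqrt(10)*127 = (sqrt(142) - 5) - 8*I*sqrt(10)*127 = (-5 + sqrt(142)) - 1016*I*sqrt(10) = -5 + sqrt(142) - 1016*I*sqrt(10)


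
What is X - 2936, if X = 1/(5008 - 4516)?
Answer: -1444511/492 ≈ -2936.0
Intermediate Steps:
X = 1/492 ≈ 0.0020325
X - 2936 = 1/492 - 2936 = -1444511/492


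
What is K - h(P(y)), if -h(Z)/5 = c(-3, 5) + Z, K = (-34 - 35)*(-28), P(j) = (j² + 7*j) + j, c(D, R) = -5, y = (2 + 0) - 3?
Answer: 1872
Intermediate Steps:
y = -1 (y = 2 - 3 = -1)
P(j) = j² + 8*j
K = 1932 (K = -69*(-28) = 1932)
h(Z) = 25 - 5*Z (h(Z) = -5*(-5 + Z) = 25 - 5*Z)
K - h(P(y)) = 1932 - (25 - (-5)*(8 - 1)) = 1932 - (25 - (-5)*7) = 1932 - (25 - 5*(-7)) = 1932 - (25 + 35) = 1932 - 1*60 = 1932 - 60 = 1872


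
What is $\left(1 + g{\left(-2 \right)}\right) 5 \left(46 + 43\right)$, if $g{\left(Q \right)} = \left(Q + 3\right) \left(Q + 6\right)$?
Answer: $2225$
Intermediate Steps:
$g{\left(Q \right)} = \left(3 + Q\right) \left(6 + Q\right)$
$\left(1 + g{\left(-2 \right)}\right) 5 \left(46 + 43\right) = \left(1 + \left(18 + \left(-2\right)^{2} + 9 \left(-2\right)\right)\right) 5 \left(46 + 43\right) = \left(1 + \left(18 + 4 - 18\right)\right) 5 \cdot 89 = \left(1 + 4\right) 5 \cdot 89 = 5 \cdot 5 \cdot 89 = 25 \cdot 89 = 2225$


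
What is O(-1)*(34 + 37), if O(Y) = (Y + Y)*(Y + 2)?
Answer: -142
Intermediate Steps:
O(Y) = 2*Y*(2 + Y) (O(Y) = (2*Y)*(2 + Y) = 2*Y*(2 + Y))
O(-1)*(34 + 37) = (2*(-1)*(2 - 1))*(34 + 37) = (2*(-1)*1)*71 = -2*71 = -142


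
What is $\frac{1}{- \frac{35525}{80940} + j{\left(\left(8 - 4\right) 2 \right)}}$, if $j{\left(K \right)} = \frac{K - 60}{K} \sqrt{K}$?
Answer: $\frac{115015740}{88522873247} - \frac{3406667472 \sqrt{2}}{88522873247} \approx -0.053125$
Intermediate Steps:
$j{\left(K \right)} = \frac{-60 + K}{\sqrt{K}}$ ($j{\left(K \right)} = \frac{K - 60}{K} \sqrt{K} = \frac{-60 + K}{K} \sqrt{K} = \frac{-60 + K}{\sqrt{K}}$)
$\frac{1}{- \frac{35525}{80940} + j{\left(\left(8 - 4\right) 2 \right)}} = \frac{1}{- \frac{35525}{80940} + \frac{-60 + \left(8 - 4\right) 2}{\sqrt{2} \sqrt{8 - 4}}} = \frac{1}{\left(-35525\right) \frac{1}{80940} + \frac{-60 + 4 \cdot 2}{2 \sqrt{2}}} = \frac{1}{- \frac{7105}{16188} + \frac{-60 + 8}{2 \sqrt{2}}} = \frac{1}{- \frac{7105}{16188} + \frac{\sqrt{2}}{4} \left(-52\right)} = \frac{1}{- \frac{7105}{16188} - 13 \sqrt{2}}$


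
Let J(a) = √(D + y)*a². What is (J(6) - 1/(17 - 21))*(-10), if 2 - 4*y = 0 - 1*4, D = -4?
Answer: -5/2 - 180*I*√10 ≈ -2.5 - 569.21*I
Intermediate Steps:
y = 3/2 (y = ½ - (0 - 1*4)/4 = ½ - (0 - 4)/4 = ½ - ¼*(-4) = ½ + 1 = 3/2 ≈ 1.5000)
J(a) = I*√10*a²/2 (J(a) = √(-4 + 3/2)*a² = √(-5/2)*a² = (I*√10/2)*a² = I*√10*a²/2)
(J(6) - 1/(17 - 21))*(-10) = ((½)*I*√10*6² - 1/(17 - 21))*(-10) = ((½)*I*√10*36 - 1/(-4))*(-10) = (18*I*√10 - 1*(-¼))*(-10) = (18*I*√10 + ¼)*(-10) = (¼ + 18*I*√10)*(-10) = -5/2 - 180*I*√10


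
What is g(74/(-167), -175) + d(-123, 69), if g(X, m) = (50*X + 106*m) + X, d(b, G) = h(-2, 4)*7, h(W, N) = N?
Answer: -3096948/167 ≈ -18545.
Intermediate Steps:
d(b, G) = 28 (d(b, G) = 4*7 = 28)
g(X, m) = 51*X + 106*m
g(74/(-167), -175) + d(-123, 69) = (51*(74/(-167)) + 106*(-175)) + 28 = (51*(74*(-1/167)) - 18550) + 28 = (51*(-74/167) - 18550) + 28 = (-3774/167 - 18550) + 28 = -3101624/167 + 28 = -3096948/167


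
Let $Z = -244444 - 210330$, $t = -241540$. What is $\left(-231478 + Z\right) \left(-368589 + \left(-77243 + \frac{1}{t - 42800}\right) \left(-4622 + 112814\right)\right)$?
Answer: $\frac{19414031600767692476}{3385} \approx 5.7353 \cdot 10^{15}$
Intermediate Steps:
$Z = -454774$ ($Z = -244444 - 210330 = -454774$)
$\left(-231478 + Z\right) \left(-368589 + \left(-77243 + \frac{1}{t - 42800}\right) \left(-4622 + 112814\right)\right) = \left(-231478 - 454774\right) \left(-368589 + \left(-77243 + \frac{1}{-241540 - 42800}\right) \left(-4622 + 112814\right)\right) = - 686252 \left(-368589 + \left(-77243 + \frac{1}{-284340}\right) 108192\right) = - 686252 \left(-368589 + \left(-77243 - \frac{1}{284340}\right) 108192\right) = - 686252 \left(-368589 - \frac{28288697711848}{3385}\right) = \left(-686252\right) \left(- \frac{28289945385613}{3385}\right) = \frac{19414031600767692476}{3385}$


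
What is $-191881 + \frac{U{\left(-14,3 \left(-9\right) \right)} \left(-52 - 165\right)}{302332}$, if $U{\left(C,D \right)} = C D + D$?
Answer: $- \frac{58011842659}{302332} \approx -1.9188 \cdot 10^{5}$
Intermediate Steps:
$U{\left(C,D \right)} = D + C D$
$-191881 + \frac{U{\left(-14,3 \left(-9\right) \right)} \left(-52 - 165\right)}{302332} = -191881 + \frac{3 \left(-9\right) \left(1 - 14\right) \left(-52 - 165\right)}{302332} = -191881 + \left(-27\right) \left(-13\right) \left(-217\right) \frac{1}{302332} = -191881 + 351 \left(-217\right) \frac{1}{302332} = -191881 - \frac{76167}{302332} = - \frac{58011842659}{302332}$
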